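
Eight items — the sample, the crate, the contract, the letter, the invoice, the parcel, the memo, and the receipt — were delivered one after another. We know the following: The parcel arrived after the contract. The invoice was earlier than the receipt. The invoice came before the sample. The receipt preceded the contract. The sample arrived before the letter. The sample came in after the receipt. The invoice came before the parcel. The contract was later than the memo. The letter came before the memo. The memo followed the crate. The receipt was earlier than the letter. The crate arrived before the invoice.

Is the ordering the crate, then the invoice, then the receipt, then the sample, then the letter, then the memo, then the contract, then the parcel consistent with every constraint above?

Check each stated constraint against the proposed order — e.g. the crate is ahead of the memo; the invoice is ahead of the parcel. Every pair is in the required order; nothing is violated.

yes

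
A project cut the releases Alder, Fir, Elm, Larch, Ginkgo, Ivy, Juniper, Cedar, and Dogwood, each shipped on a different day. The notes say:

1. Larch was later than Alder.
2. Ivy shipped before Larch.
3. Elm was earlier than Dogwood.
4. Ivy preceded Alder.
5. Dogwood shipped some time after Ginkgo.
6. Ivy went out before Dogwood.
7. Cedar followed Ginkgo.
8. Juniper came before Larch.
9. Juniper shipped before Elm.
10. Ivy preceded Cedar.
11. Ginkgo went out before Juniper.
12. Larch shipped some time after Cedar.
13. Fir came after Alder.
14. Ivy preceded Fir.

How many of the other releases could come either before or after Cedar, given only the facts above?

Forced before Cedar: Ginkgo and Ivy; forced after Cedar: Larch.
That leaves Alder, Dogwood, Elm, Fir, and Juniper with no forced order relative to Cedar — 5.

5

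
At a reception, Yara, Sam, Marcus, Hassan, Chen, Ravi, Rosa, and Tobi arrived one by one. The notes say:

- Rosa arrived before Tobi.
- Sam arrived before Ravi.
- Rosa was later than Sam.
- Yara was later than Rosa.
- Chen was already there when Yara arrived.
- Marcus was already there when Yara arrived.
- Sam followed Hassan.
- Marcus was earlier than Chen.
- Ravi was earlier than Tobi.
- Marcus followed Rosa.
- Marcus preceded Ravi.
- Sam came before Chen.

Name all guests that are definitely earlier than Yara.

Chen, Hassan, Marcus, Rosa, Sam

Directly stated before Yara: Chen, Marcus, and Rosa.
Hassan reaches Yara via Hassan → Sam → Rosa → Yara.
Sam reaches Yara via Sam → Rosa → Yara.
No chain forces Tobi (or any of the others) ahead of Yara.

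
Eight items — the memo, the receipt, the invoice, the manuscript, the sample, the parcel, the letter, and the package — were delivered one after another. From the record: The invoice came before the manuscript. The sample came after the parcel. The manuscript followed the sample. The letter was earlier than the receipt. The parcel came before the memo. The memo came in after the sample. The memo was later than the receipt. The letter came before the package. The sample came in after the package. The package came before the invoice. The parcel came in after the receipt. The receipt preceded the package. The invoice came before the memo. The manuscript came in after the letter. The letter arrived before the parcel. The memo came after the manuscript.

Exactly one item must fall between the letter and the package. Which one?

the receipt

Tracing the constraints gives the letter → the receipt → the package, so the receipt sits after the letter and before the package.
No other item is forced both after the letter and before the package.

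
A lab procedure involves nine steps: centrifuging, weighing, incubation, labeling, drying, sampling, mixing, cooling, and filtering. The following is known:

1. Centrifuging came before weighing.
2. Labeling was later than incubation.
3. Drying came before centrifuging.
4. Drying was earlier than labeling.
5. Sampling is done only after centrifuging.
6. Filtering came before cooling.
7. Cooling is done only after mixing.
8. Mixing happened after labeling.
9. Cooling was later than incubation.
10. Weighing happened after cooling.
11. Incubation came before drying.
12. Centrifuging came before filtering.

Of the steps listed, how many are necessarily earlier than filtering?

Directly stated before filtering: centrifuging.
Drying reaches filtering via drying → centrifuging → filtering.
Incubation reaches filtering via incubation → drying → centrifuging → filtering.
That's centrifuging, drying, and incubation — 3 in all.

3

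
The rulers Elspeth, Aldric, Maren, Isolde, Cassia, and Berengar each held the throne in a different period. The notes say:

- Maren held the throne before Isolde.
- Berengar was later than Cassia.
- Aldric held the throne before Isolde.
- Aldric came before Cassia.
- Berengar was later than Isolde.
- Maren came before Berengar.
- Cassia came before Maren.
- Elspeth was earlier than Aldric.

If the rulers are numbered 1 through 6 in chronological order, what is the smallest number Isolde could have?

5

Aldric, Cassia, Elspeth, and Maren must all come before Isolde — 4 forced predecessors.
Nothing else is forced ahead of Isolde, so their earliest slot is position 4 + 1 = 5.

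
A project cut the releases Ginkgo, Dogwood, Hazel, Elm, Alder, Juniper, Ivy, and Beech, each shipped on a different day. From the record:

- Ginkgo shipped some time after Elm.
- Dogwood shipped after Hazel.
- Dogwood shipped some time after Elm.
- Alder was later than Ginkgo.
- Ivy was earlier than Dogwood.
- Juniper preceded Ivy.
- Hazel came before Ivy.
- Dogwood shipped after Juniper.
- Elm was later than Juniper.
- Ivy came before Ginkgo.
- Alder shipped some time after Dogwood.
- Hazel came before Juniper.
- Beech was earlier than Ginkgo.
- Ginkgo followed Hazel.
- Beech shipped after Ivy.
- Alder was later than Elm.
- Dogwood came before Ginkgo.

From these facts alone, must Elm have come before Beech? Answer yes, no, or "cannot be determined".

cannot be determined

No chain of stated constraints runs from Elm to Beech, and none runs from Beech to Elm either.
So the relative order of Elm and Beech is not fixed by the given facts.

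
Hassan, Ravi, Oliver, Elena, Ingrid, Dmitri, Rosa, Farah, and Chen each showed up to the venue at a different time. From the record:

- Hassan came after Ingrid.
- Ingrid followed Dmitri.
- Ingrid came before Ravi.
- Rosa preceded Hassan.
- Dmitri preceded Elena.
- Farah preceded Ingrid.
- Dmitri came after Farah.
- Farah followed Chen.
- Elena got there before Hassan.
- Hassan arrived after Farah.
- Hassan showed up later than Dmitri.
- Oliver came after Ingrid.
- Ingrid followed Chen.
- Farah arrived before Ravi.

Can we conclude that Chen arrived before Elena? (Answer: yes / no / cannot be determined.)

Chain the constraints: Chen → Farah → Dmitri → Elena. Each link is directly stated, so Chen comes before Elena.

yes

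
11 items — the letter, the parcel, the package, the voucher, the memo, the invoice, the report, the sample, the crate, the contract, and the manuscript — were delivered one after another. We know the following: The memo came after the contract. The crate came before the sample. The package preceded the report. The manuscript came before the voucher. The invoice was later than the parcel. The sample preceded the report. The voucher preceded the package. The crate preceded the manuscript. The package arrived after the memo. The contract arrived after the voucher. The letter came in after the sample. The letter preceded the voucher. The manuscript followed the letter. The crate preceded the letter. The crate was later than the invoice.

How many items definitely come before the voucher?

Directly stated before the voucher: the letter and the manuscript.
The crate reaches the voucher via the crate → the letter → the voucher.
The invoice reaches the voucher via the invoice → the crate → the letter → the voucher.
The parcel reaches the voucher via the parcel → the invoice → the crate → the letter → the voucher.
Likewise the sample reaches the voucher by chaining the stated constraints.
No chain forces the package (or any of the others) ahead of the voucher.
That's the crate, the invoice, the letter, the manuscript, the parcel, and the sample — 6 in all.

6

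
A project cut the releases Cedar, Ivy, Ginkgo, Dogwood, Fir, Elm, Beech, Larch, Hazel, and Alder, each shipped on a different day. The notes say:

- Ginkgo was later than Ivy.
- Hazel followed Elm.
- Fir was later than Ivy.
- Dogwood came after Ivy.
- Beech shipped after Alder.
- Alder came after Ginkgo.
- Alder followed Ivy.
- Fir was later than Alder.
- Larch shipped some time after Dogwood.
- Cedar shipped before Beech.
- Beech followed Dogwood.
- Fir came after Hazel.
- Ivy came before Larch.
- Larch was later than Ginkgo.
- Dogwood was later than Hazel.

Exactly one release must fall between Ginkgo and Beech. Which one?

Tracing the constraints gives Ginkgo → Alder → Beech, so Alder sits after Ginkgo and before Beech.
No other release is forced both after Ginkgo and before Beech.

Alder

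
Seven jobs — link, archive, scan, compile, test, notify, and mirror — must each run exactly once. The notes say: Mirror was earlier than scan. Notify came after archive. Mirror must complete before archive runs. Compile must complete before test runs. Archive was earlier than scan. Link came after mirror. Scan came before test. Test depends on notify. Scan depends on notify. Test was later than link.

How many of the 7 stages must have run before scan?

Directly stated before scan: archive, mirror, and notify.
That's archive, mirror, and notify — 3 in all.

3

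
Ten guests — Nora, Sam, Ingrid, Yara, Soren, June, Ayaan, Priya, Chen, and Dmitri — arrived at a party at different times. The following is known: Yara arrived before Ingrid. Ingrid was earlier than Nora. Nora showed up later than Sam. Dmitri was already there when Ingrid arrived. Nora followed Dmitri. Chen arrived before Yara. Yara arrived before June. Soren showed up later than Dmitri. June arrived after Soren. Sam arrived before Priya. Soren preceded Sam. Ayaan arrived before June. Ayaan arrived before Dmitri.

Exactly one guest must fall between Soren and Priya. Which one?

Sam

Tracing the constraints gives Soren → Sam → Priya, so Sam sits after Soren and before Priya.
No other guest is forced both after Soren and before Priya.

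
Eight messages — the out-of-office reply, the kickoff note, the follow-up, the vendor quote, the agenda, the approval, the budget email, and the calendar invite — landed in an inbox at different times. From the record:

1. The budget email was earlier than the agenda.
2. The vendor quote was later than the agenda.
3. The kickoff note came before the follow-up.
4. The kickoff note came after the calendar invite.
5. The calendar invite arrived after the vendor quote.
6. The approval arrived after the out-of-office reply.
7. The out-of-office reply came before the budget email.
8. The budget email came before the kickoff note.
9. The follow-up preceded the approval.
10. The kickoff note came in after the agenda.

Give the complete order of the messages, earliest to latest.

The constraints fix every adjacent pair, so only one ordering works:
the out-of-office reply → the budget email → the agenda → the vendor quote → the calendar invite → the kickoff note → the follow-up → the approval.

the out-of-office reply, the budget email, the agenda, the vendor quote, the calendar invite, the kickoff note, the follow-up, the approval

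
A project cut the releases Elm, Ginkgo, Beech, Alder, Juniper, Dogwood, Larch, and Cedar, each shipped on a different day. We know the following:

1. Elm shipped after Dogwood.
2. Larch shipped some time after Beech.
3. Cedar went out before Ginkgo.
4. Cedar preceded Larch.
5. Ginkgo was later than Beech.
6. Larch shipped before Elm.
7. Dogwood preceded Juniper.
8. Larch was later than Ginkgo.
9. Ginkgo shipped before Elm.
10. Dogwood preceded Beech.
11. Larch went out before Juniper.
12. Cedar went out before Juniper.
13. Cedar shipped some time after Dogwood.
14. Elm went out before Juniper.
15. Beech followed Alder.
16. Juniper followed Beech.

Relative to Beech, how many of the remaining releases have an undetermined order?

1

Forced before Beech: Alder and Dogwood; forced after Beech: Elm, Ginkgo, Juniper, and Larch.
That leaves Cedar with no forced order relative to Beech — 1.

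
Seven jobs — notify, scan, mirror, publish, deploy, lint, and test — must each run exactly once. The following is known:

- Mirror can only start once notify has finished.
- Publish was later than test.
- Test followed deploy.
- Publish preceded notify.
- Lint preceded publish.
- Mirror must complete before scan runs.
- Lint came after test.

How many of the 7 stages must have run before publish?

3

Directly stated before publish: lint and test.
Deploy reaches publish via deploy → test → publish.
That's deploy, lint, and test — 3 in all.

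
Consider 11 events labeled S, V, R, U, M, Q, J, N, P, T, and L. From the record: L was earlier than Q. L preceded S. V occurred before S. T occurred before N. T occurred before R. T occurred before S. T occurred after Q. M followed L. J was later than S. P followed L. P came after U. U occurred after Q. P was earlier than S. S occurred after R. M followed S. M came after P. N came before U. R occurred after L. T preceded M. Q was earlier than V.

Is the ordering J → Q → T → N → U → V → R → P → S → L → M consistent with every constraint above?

no

The constraints require L before Q, but in the proposed sequence Q appears ahead of L. That one violation is enough.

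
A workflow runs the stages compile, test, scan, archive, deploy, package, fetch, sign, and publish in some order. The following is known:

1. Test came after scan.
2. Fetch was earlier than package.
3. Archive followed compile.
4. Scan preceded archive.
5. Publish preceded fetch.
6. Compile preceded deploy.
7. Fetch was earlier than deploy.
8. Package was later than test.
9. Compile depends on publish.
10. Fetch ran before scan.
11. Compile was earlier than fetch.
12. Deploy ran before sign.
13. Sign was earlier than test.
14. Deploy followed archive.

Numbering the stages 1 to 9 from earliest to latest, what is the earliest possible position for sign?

7

Archive, compile, deploy, fetch, publish, and scan must all come before sign — 6 forced predecessors.
Nothing else is forced ahead of sign, so its earliest slot is position 6 + 1 = 7.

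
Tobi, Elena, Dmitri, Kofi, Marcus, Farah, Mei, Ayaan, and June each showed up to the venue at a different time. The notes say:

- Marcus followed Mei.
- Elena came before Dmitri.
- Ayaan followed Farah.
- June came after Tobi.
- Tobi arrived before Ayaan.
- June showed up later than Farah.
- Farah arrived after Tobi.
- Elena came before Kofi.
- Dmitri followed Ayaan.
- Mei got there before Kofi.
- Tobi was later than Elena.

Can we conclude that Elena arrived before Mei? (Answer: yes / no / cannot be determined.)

cannot be determined

No chain of stated constraints runs from Elena to Mei, and none runs from Mei to Elena either.
So the relative order of Elena and Mei is not fixed by the given facts.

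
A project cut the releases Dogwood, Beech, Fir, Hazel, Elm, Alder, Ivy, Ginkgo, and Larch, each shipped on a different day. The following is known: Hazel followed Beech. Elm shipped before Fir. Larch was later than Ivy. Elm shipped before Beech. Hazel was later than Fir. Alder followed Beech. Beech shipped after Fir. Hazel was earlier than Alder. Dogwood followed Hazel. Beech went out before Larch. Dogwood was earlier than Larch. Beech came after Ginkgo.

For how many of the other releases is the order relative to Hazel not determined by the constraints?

Forced before Hazel: Beech, Elm, Fir, and Ginkgo; forced after Hazel: Alder, Dogwood, and Larch.
That leaves Ivy with no forced order relative to Hazel — 1.

1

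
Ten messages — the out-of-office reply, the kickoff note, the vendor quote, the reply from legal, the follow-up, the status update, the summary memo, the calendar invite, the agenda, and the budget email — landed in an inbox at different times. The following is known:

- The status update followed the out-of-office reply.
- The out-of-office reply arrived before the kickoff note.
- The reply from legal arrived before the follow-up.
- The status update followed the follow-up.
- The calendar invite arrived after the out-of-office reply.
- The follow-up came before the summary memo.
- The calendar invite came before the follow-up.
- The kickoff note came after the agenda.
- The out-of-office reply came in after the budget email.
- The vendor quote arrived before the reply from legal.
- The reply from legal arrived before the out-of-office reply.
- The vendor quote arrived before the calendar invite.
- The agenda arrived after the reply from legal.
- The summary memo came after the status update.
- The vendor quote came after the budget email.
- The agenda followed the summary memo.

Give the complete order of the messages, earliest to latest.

the budget email, the vendor quote, the reply from legal, the out-of-office reply, the calendar invite, the follow-up, the status update, the summary memo, the agenda, the kickoff note

The constraints fix every adjacent pair, so only one ordering works:
the budget email → the vendor quote → the reply from legal → the out-of-office reply → the calendar invite → the follow-up → the status update → the summary memo → the agenda → the kickoff note.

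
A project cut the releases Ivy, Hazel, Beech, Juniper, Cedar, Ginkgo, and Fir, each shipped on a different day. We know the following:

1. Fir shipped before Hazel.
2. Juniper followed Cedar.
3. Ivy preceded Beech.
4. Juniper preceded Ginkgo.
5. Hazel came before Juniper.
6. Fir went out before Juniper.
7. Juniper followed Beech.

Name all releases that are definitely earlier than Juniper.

Directly stated before Juniper: Beech, Cedar, Fir, and Hazel.
Ivy reaches Juniper via Ivy → Beech → Juniper.

Beech, Cedar, Fir, Hazel, Ivy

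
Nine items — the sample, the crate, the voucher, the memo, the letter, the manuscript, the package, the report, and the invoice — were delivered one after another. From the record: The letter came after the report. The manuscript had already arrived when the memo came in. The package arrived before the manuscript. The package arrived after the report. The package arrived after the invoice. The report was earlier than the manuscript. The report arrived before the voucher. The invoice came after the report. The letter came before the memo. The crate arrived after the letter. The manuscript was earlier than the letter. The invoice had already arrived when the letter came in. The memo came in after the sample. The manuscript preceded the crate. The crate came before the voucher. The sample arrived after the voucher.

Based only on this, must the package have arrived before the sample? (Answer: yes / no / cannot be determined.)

yes

Chain the constraints: the package → the manuscript → the crate → the voucher → the sample. Each link is directly stated, so the package comes before the sample.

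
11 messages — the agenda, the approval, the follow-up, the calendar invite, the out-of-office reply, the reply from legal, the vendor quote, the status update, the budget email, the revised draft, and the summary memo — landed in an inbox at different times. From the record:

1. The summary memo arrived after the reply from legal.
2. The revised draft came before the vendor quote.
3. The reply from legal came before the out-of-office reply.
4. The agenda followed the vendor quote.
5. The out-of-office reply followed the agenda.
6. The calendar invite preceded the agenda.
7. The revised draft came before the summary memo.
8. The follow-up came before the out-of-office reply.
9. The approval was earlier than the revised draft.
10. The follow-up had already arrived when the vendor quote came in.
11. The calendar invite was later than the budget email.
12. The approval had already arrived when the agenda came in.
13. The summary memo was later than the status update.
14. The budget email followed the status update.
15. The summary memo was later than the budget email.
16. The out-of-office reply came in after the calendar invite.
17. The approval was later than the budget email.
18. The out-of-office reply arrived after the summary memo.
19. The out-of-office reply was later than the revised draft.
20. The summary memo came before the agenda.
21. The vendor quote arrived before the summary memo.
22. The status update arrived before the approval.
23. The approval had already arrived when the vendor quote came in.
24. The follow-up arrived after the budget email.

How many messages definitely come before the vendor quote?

5

Directly stated before the vendor quote: the approval, the follow-up, and the revised draft.
The budget email reaches the vendor quote via the budget email → the approval → the vendor quote.
The status update reaches the vendor quote via the status update → the approval → the vendor quote.
No chain forces the agenda (or any of the others) ahead of the vendor quote.
That's the approval, the budget email, the follow-up, the revised draft, and the status update — 5 in all.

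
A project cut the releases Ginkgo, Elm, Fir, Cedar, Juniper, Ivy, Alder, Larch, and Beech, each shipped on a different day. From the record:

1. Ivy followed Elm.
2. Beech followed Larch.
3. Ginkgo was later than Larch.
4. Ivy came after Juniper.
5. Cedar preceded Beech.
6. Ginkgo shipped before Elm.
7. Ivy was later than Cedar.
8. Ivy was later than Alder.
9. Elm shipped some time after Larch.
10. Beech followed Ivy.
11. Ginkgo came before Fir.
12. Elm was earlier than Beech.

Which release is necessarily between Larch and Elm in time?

Ginkgo

Tracing the constraints gives Larch → Ginkgo → Elm, so Ginkgo sits after Larch and before Elm.
No other release is forced both after Larch and before Elm.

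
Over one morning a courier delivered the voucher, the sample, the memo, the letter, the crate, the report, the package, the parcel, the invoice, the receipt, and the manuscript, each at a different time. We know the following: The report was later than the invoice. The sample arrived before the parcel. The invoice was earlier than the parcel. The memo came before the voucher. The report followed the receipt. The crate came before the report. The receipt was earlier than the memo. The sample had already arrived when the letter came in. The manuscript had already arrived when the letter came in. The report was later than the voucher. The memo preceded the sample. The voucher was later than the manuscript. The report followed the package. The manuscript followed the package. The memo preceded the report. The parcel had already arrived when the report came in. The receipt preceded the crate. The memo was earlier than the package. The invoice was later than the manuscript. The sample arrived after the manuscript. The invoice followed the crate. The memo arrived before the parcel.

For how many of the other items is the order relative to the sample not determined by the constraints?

Forced before the sample: the manuscript, the memo, the package, and the receipt; forced after the sample: the letter, the parcel, and the report.
That leaves the crate, the invoice, and the voucher with no forced order relative to the sample — 3.

3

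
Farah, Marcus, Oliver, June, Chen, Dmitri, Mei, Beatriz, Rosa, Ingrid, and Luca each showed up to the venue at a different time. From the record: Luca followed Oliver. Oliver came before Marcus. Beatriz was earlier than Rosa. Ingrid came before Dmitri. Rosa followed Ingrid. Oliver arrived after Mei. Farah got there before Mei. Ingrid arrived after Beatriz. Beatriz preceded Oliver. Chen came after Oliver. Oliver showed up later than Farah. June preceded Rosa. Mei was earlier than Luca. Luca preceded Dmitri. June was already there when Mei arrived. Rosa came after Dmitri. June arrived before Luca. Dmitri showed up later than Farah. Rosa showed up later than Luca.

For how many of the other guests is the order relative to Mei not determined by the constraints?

2

Forced before Mei: Farah and June; forced after Mei: Chen, Dmitri, Luca, Marcus, Oliver, and Rosa.
That leaves Beatriz and Ingrid with no forced order relative to Mei — 2.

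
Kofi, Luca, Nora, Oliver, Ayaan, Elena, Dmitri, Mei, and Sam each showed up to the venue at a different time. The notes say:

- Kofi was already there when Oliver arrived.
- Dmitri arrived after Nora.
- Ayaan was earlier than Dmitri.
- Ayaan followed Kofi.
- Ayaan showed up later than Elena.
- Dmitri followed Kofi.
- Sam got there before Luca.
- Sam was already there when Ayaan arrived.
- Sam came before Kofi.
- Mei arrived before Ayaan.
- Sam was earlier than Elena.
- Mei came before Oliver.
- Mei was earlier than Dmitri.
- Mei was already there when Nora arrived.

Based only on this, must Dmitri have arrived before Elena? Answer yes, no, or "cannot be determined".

Tracing the constraints gives Elena → Ayaan → Dmitri, so Elena must come before Dmitri.
That means Dmitri cannot be before Elena.

no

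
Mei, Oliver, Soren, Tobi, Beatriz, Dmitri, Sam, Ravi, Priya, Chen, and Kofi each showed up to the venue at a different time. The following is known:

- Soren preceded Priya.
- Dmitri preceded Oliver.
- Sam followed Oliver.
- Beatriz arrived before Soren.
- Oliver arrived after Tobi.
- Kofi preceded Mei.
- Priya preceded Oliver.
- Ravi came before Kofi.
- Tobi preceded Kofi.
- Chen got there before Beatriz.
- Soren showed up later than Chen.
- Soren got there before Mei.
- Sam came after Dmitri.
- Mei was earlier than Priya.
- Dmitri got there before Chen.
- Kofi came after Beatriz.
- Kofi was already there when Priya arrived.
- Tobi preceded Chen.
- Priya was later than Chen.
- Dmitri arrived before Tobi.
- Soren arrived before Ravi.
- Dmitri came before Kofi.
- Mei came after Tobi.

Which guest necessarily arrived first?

Dmitri has a chain of constraints placing them before every other guest, so Dmitri must be first.

Dmitri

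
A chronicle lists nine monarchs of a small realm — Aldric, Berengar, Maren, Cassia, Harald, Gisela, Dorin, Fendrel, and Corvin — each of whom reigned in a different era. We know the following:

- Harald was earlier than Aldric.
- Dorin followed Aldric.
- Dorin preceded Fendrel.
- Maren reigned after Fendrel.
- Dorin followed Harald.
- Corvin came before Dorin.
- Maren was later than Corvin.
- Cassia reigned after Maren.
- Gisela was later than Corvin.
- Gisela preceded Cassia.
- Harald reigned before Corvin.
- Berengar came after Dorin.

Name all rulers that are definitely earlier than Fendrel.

Aldric, Corvin, Dorin, Harald

Directly stated before Fendrel: Dorin.
Aldric reaches Fendrel via Aldric → Dorin → Fendrel.
Corvin reaches Fendrel via Corvin → Dorin → Fendrel.
Harald reaches Fendrel via Harald → Dorin → Fendrel.
No chain forces Berengar (or any of the others) ahead of Fendrel.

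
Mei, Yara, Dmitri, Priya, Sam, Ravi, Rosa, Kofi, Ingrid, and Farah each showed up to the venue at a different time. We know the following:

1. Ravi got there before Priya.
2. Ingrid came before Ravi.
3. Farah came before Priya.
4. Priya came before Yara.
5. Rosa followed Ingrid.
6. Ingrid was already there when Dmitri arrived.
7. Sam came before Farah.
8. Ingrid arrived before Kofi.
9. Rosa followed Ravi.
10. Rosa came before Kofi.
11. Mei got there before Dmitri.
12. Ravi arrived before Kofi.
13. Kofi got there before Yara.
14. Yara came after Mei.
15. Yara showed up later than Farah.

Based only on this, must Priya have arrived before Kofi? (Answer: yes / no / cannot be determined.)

No chain of stated constraints runs from Priya to Kofi, and none runs from Kofi to Priya either.
So the relative order of Priya and Kofi is not fixed by the given facts.

cannot be determined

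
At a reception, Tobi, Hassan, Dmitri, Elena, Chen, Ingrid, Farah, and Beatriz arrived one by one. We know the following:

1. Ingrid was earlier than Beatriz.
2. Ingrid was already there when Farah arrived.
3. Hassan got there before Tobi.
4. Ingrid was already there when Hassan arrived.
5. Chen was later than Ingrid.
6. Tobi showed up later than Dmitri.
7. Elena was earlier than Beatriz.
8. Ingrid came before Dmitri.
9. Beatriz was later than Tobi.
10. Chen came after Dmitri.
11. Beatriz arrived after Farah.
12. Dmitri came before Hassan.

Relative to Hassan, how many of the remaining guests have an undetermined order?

3

Forced before Hassan: Dmitri and Ingrid; forced after Hassan: Beatriz and Tobi.
That leaves Chen, Elena, and Farah with no forced order relative to Hassan — 3.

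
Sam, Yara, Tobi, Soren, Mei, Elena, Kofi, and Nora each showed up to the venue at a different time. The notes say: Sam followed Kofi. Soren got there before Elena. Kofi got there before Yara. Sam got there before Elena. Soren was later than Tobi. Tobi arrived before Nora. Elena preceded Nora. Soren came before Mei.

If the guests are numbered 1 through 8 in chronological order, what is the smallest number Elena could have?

Kofi, Sam, Soren, and Tobi must all come before Elena — 4 forced predecessors.
Nothing else is forced ahead of Elena, so their earliest slot is position 4 + 1 = 5.

5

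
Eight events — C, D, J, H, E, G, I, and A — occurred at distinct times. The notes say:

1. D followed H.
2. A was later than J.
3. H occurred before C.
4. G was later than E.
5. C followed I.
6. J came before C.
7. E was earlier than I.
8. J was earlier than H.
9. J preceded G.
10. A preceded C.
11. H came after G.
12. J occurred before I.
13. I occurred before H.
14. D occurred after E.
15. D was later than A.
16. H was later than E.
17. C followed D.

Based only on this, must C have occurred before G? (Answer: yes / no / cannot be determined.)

no

Tracing the constraints gives G → H → C, so G must come before C.
That means C cannot be before G.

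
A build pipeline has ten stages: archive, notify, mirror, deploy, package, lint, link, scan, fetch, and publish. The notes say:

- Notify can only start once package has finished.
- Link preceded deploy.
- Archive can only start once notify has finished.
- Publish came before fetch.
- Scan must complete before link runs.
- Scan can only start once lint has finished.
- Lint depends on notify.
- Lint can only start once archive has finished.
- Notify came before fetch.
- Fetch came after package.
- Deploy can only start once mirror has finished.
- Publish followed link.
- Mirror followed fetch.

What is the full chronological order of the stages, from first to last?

The constraints fix every adjacent pair, so only one ordering works:
package → notify → archive → lint → scan → link → publish → fetch → mirror → deploy.

package, notify, archive, lint, scan, link, publish, fetch, mirror, deploy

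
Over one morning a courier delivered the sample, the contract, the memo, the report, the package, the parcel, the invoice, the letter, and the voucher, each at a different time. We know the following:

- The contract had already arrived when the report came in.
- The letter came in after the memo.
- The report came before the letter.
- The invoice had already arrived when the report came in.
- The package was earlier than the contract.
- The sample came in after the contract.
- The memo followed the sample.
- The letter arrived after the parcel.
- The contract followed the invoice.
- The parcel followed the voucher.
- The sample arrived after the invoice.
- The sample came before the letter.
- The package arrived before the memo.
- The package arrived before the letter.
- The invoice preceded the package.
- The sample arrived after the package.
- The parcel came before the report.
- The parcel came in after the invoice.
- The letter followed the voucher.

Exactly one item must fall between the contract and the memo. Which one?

Tracing the constraints gives the contract → the sample → the memo, so the sample sits after the contract and before the memo.
No other item is forced both after the contract and before the memo.

the sample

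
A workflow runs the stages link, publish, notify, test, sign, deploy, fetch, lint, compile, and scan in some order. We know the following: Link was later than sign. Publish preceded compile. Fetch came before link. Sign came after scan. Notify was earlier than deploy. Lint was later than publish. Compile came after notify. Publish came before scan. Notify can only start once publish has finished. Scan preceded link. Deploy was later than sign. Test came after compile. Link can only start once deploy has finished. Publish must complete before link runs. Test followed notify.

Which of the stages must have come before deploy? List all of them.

Directly stated before deploy: notify and sign.
Publish reaches deploy via publish → notify → deploy.
Scan reaches deploy via scan → sign → deploy.

notify, publish, scan, sign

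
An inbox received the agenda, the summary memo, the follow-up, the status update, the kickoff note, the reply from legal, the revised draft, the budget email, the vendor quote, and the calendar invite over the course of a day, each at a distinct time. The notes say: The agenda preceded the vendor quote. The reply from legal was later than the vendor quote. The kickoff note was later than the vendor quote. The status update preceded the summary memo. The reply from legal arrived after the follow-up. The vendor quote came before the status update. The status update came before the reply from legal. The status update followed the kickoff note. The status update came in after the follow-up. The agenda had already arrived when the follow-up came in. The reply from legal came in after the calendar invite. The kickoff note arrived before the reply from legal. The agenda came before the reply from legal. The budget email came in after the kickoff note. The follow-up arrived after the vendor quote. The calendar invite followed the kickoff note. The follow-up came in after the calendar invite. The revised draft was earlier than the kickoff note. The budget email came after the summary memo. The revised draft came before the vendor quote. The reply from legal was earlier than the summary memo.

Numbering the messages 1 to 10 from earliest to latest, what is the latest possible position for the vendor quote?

3

The vendor quote must come before the budget email, the calendar invite, the follow-up, the kickoff note, the reply from legal, the status update, and the summary memo — 7 messages forced after it.
Everything else can be placed before the vendor quote in some valid order, so the vendor quote can sit as late as position 10 − 7 = 3.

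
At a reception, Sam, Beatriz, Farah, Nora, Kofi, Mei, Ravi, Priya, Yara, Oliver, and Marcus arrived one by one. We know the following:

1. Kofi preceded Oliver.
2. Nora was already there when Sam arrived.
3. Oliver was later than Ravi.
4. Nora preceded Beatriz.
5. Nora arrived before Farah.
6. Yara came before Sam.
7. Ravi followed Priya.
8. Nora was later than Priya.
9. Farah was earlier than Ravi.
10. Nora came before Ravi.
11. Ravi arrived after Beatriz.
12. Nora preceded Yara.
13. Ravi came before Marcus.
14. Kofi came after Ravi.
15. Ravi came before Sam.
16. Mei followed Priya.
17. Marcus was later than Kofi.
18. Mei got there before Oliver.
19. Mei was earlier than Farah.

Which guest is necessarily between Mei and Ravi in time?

Tracing the constraints gives Mei → Farah → Ravi, so Farah sits after Mei and before Ravi.
No other guest is forced both after Mei and before Ravi.

Farah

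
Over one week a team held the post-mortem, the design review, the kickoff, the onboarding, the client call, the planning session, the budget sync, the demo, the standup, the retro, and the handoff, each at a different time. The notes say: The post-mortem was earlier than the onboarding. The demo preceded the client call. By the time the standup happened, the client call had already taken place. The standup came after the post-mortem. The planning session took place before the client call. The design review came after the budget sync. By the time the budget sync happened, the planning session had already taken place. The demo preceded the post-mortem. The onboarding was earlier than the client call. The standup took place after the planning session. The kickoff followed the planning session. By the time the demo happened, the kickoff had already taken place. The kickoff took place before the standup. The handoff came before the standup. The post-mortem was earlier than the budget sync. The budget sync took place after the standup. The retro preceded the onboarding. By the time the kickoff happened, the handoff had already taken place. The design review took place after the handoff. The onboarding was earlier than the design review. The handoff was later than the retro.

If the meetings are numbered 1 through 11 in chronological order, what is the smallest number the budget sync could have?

The client call, the demo, the handoff, the kickoff, the onboarding, the planning session, the post-mortem, the retro, and the standup must all come before the budget sync — 9 forced predecessors.
Nothing else is forced ahead of the budget sync, so its earliest slot is position 9 + 1 = 10.

10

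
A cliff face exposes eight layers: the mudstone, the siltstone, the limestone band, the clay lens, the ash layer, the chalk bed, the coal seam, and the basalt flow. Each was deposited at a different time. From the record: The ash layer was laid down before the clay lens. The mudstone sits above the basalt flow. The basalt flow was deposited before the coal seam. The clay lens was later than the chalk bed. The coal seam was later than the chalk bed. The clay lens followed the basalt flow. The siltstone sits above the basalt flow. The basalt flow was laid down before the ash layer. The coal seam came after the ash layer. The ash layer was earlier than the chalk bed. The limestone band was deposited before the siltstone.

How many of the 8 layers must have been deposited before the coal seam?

Directly stated before the coal seam: the ash layer, the basalt flow, and the chalk bed.
That's the ash layer, the basalt flow, and the chalk bed — 3 in all.

3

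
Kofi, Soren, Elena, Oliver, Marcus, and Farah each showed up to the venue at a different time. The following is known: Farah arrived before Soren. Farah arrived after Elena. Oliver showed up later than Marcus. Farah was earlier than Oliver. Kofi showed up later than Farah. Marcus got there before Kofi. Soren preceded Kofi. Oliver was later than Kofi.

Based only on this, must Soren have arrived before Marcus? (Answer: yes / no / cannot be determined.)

cannot be determined

No chain of stated constraints runs from Soren to Marcus, and none runs from Marcus to Soren either.
So the relative order of Soren and Marcus is not fixed by the given facts.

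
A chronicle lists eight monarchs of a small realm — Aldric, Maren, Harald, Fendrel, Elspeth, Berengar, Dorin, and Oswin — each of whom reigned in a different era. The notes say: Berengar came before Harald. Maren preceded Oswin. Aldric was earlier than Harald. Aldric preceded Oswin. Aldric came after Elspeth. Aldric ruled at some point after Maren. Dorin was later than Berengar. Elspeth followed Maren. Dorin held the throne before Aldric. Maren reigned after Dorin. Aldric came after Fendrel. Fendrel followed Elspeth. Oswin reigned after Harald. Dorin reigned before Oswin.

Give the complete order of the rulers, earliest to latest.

The constraints fix every adjacent pair, so only one ordering works:
Berengar → Dorin → Maren → Elspeth → Fendrel → Aldric → Harald → Oswin.

Berengar, Dorin, Maren, Elspeth, Fendrel, Aldric, Harald, Oswin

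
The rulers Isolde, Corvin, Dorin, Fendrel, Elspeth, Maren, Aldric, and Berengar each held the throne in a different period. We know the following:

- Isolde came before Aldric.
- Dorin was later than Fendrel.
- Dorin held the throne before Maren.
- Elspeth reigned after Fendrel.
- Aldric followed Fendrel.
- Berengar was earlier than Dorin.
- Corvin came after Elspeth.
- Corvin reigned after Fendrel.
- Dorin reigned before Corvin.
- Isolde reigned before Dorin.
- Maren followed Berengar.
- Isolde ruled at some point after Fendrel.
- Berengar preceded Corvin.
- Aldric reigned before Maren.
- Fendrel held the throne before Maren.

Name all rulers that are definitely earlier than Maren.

Directly stated before Maren: Aldric, Berengar, Dorin, and Fendrel.
Isolde reaches Maren via Isolde → Aldric → Maren.
No chain forces Corvin (or any of the others) ahead of Maren.

Aldric, Berengar, Dorin, Fendrel, Isolde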